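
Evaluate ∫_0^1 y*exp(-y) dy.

Integrate by parts once (u = y, dv = exp(-y) dy).
An antiderivative is F(y) = (-y - 1)*exp(-y).
Then F(1) - F(0) = (-2*exp(-1)) - (-1) = 1 - 2*exp(-1).

1 - 2*exp(-1)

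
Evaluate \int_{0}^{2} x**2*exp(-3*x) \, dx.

Integrate by parts twice (u = x^2, dv = exp(-3*x) dx).
An antiderivative is F(x) = (-9*x**2 - 6*x - 2)*exp(-3*x)/27.
Then F(2) - F(0) = (-50*exp(-6)/27) - (-2/27) = 2/27 - 50*exp(-6)/27.

2/27 - 50*exp(-6)/27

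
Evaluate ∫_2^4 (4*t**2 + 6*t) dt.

332/3

By the power rule, an antiderivative is F(t) = 4*t**3/3 + 3*t**2.
Then F(4) - F(2) = (400/3) - (68/3) = 332/3.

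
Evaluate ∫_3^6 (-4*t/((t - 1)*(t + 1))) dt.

Factor the denominator: t**2 - 1 = (t + 1)(t - 1).
Partial fractions: -4*t/((t - 1)*(t + 1)) = -2/(t + 1) - 2/(t - 1).
An antiderivative is F(t) = -2*log(t - 1) - 2*log(t + 1).
Then F(6) - F(3) = (-2*log(7) - 2*log(5)) - (-log(64)) = -2*log(7) - 2*log(5) + 6*log(2).

-2*log(7) - 2*log(5) + 6*log(2)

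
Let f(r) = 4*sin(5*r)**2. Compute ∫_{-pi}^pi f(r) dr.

4*pi

Use the identity sin^2(5*r) = (1 - cos(10*r))/2.
An antiderivative is F(r) = 2*r - sin(10*r)/5.
Then F(pi) - F(-pi) = (2*pi) - (-2*pi) = 4*pi.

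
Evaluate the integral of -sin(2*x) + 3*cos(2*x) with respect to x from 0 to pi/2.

An antiderivative is F(x) = 3*sin(2*x)/2 + cos(2*x)/2.
Then F(pi/2) - F(0) = (-1/2) - (1/2) = -1.

-1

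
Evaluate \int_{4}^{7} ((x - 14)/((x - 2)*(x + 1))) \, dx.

Factor the denominator: x**2 - x - 2 = (x + 1)(x - 2).
Partial fractions: (x - 14)/((x - 2)*(x + 1)) = 5/(x + 1) - 4/(x - 2).
An antiderivative is F(x) = -4*log(x - 2) + 5*log(x + 1).
Then F(7) - F(4) = (-4*log(5) + 15*log(2)) - (-4*log(2) + 5*log(5)) = -9*log(5) + 19*log(2).

-9*log(5) + 19*log(2)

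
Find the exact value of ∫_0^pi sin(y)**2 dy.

pi/2

Use the identity sin^2(y) = (1 - cos(2*y))/2.
An antiderivative is F(y) = y/2 - sin(2*y)/4.
Then F(pi) - F(0) = (pi/2) - (0) = pi/2.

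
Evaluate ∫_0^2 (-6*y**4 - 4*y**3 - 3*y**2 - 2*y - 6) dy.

By the power rule, an antiderivative is F(y) = -6*y**5/5 - y**4 - y**3 - y**2 - 6*y.
Then F(2) - F(0) = (-392/5) - (0) = -392/5.

-392/5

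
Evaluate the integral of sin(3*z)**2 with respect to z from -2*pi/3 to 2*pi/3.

Use the identity sin^2(3*z) = (1 - cos(6*z))/2.
An antiderivative is F(z) = z/2 - sin(6*z)/12.
Then F(2*pi/3) - F(-2*pi/3) = (pi/3) - (-pi/3) = 2*pi/3.

2*pi/3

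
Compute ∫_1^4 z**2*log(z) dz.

Integrate by parts once (u = ln z, dv = z**2 dz).
An antiderivative is F(z) = z**3*(3*log(z) - 1)/9.
Then F(4) - F(1) = (-64/9 + 128*log(2)/3) - (-1/9) = -7 + 128*log(2)/3.

-7 + 128*log(2)/3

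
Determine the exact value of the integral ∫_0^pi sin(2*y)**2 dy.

pi/2

Use the identity sin^2(2*y) = (1 - cos(4*y))/2.
An antiderivative is F(y) = y/2 - sin(4*y)/8.
Then F(pi) - F(0) = (pi/2) - (0) = pi/2.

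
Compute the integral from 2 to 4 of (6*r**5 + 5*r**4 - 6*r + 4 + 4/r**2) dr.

4997

By the power rule, an antiderivative is F(r) = r**6 + r**5 - 3*r**2 + 4*r - 4/r.
Then F(4) - F(2) = (5087) - (90) = 4997.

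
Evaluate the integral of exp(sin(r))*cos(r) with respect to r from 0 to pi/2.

Let u = sin(r), so du = cos(r) dr. When r = 0, u = 0; when r = pi/2, u = 1.
The integral becomes ∫ exp(u) du from 0 to 1, with antiderivative exp(u).
Back in r: F(r) = exp(sin(r)).
Then F(pi/2) - F(0) = (E) - (1) = -1 + E.

-1 + E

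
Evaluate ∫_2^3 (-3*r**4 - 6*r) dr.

By the power rule, an antiderivative is F(r) = -3*r**5/5 - 3*r**2.
Then F(3) - F(2) = (-864/5) - (-156/5) = -708/5.

-708/5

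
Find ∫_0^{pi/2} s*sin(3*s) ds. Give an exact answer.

Integrate by parts once (u = s, dv = sin(3*s) ds).
An antiderivative is F(s) = -s*cos(3*s)/3 + sin(3*s)/9.
Then F(pi/2) - F(0) = (-1/9) - (0) = -1/9.

-1/9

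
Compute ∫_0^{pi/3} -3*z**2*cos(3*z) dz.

2*pi/9

Integrate by parts twice (u = z^2, dv = -3*cos(3*z) dz).
An antiderivative is F(z) = -z**2*sin(3*z) - 2*z*cos(3*z)/3 + 2*sin(3*z)/9.
Then F(pi/3) - F(0) = (2*pi/9) - (0) = 2*pi/9.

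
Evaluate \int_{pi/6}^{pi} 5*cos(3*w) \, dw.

-5/3

An antiderivative is F(w) = 5*sin(3*w)/3.
Then F(pi) - F(pi/6) = (0) - (5/3) = -5/3.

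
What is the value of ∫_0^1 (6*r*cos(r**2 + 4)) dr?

Let u = r**2 + 4, so du = 2*r dr. When r = 0, u = 4; when r = 1, u = 5.
The integral becomes 3·∫ cos(u) du from 4 to 5, with antiderivative 3*sin(u).
Back in r: F(r) = 3*sin(r**2 + 4).
Then F(1) - F(0) = (3*sin(5)) - (3*sin(4)) = 3*sin(5) - 3*sin(4).

3*sin(5) - 3*sin(4)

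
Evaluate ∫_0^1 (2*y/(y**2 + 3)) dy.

log(4/3)

Let u = y**2 + 3, so du = 2*y dy. When y = 0, u = 3; when y = 1, u = 4.
The integral becomes ∫ 1/u du from 3 to 4, with antiderivative log(u).
Back in y: F(y) = log(y**2 + 3).
Then F(1) - F(0) = (log(4)) - (log(3)) = log(4/3).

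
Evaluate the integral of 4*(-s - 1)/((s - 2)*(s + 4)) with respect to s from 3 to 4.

-8*log(2) + 2*log(7)

Factor the denominator: s**2 + 2*s - 8 = (s + 4)(s - 2).
Partial fractions: 4*(-s - 1)/((s - 2)*(s + 4)) = -2/(s + 4) - 2/(s - 2).
An antiderivative is F(s) = -2*log(s - 2) - 2*log(s + 4).
Then F(4) - F(3) = (-8*log(2)) - (-log(49)) = -8*log(2) + 2*log(7).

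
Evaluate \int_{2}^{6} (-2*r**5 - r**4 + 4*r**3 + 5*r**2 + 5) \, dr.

-77164/5

By the power rule, an antiderivative is F(r) = -r**6/3 - r**5/5 + r**4 + 5*r**3/3 + 5*r.
Then F(6) - F(2) = (-77106/5) - (58/5) = -77164/5.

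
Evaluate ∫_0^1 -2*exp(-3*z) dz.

An antiderivative is F(z) = 2*exp(-3*z)/3.
Then F(1) - F(0) = (2*exp(-3)/3) - (2/3) = -2/3 + 2*exp(-3)/3.

-2/3 + 2*exp(-3)/3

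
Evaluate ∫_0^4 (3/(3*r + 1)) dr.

An antiderivative is F(r) = log(3*r + 1).
Then F(4) - F(0) = (log(13)) - (0) = log(13).

log(13)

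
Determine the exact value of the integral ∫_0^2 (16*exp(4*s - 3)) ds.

Let u = 4*s - 3, so du = 4 ds. When s = 0, u = -3; when s = 2, u = 5.
The integral becomes 4·∫ exp(u) du from -3 to 5, with antiderivative 4*exp(u).
Back in s: F(s) = 4*exp(4*s - 3).
Then F(2) - F(0) = (4*exp(5)) - (4*exp(-3)) = -(4 - 4*exp(8))*exp(-3).

-(4 - 4*exp(8))*exp(-3)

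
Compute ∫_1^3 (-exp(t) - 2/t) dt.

-exp(3) - log(9) + exp(1)

An antiderivative is F(t) = -exp(t) - 2*log(t).
Then F(3) - F(1) = (-exp(3) - log(9)) - (-exp(1)) = -exp(3) - log(9) + exp(1).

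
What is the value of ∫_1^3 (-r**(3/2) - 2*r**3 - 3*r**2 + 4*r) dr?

-248/5 - 18*sqrt(3)/5

By the power rule, an antiderivative is F(r) = -2*r**(5/2)/5 - r**4/2 - r**3 + 2*r**2.
Then F(3) - F(1) = (-99/2 - 18*sqrt(3)/5) - (1/10) = -248/5 - 18*sqrt(3)/5.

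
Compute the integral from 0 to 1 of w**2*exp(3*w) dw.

Integrate by parts twice (u = w^2, dv = exp(3*w) dw).
An antiderivative is F(w) = (9*w**2 - 6*w + 2)*exp(3*w)/27.
Then F(1) - F(0) = (5*exp(3)/27) - (2/27) = -2/27 + 5*exp(3)/27.

-2/27 + 5*exp(3)/27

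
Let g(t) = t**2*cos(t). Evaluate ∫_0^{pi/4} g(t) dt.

sqrt(2)*(-32 + pi**2 + 8*pi)/32

Integrate by parts twice (u = t^2, dv = cos(t) dt).
An antiderivative is F(t) = t**2*sin(t) + 2*t*cos(t) - 2*sin(t).
Then F(pi/4) - F(0) = (sqrt(2)*(-32 + pi**2 + 8*pi)/32) - (0) = sqrt(2)*(-32 + pi**2 + 8*pi)/32.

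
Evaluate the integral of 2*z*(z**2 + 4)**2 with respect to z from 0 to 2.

448/3

Let u = z**2 + 4, so du = 2*z dz. When z = 0, u = 4; when z = 2, u = 8.
The integral becomes ∫ u**2 du from 4 to 8, with antiderivative u**3/3.
Back in z: F(z) = (z**2 + 4)**3/3.
Then F(2) - F(0) = (512/3) - (64/3) = 448/3.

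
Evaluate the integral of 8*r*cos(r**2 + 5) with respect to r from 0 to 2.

Let u = r**2 + 5, so du = 2*r dr. When r = 0, u = 5; when r = 2, u = 9.
The integral becomes 4·∫ cos(u) du from 5 to 9, with antiderivative 4*sin(u).
Back in r: F(r) = 4*sin(r**2 + 5).
Then F(2) - F(0) = (4*sin(9)) - (4*sin(5)) = 4*sin(9) - 4*sin(5).

4*sin(9) - 4*sin(5)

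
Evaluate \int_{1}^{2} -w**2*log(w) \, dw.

Integrate by parts once (u = ln w, dv = -w**2 dw).
An antiderivative is F(w) = -w**3*(3*log(w) - 1)/9.
Then F(2) - F(1) = (8/9 - 8*log(2)/3) - (1/9) = 7/9 - 8*log(2)/3.

7/9 - 8*log(2)/3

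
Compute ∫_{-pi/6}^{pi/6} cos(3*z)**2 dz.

pi/6

Use the identity cos^2(3*z) = (1 + cos(6*z))/2.
An antiderivative is F(z) = z/2 + sin(6*z)/12.
Then F(pi/6) - F(-pi/6) = (pi/12) - (-pi/12) = pi/6.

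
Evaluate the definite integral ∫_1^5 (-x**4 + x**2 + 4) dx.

By the power rule, an antiderivative is F(x) = -x**5/5 + x**3/3 + 4*x.
Then F(5) - F(1) = (-1690/3) - (62/15) = -8512/15.

-8512/15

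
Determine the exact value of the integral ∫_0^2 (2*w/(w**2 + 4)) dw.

log(2)

Let u = w**2 + 4, so du = 2*w dw. When w = 0, u = 4; when w = 2, u = 8.
The integral becomes ∫ 1/u du from 4 to 8, with antiderivative log(u).
Back in w: F(w) = log(w**2 + 4).
Then F(2) - F(0) = (log(8)) - (log(4)) = log(2).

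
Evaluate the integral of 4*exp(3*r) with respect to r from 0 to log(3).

104/3

Let u = exp(r), so du = exp(r) dr. When r = 0, u = 1; when r = log(3), u = 3.
The integral becomes 4·∫ u**2 du from 1 to 3, with antiderivative 4*u**3/3.
Back in r: F(r) = 4*exp(3*r)/3.
Then F(log(3)) - F(0) = (36) - (4/3) = 104/3.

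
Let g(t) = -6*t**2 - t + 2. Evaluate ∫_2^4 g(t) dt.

By the power rule, an antiderivative is F(t) = -2*t**3 - t**2/2 + 2*t.
Then F(4) - F(2) = (-128) - (-14) = -114.

-114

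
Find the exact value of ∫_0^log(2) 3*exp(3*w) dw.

7

Let u = exp(w), so du = exp(w) dw. When w = 0, u = 1; when w = log(2), u = 2.
The integral becomes 3·∫ u**2 du from 1 to 2, with antiderivative u**3.
Back in w: F(w) = exp(3*w).
Then F(log(2)) - F(0) = (8) - (1) = 7.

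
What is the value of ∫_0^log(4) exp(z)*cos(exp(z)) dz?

-sin(1) + sin(4)

Let u = exp(z), so du = exp(z) dz. When z = 0, u = 1; when z = log(4), u = 4.
The integral becomes ∫ cos(u) du from 1 to 4, with antiderivative sin(u).
Back in z: F(z) = sin(exp(z)).
Then F(log(4)) - F(0) = (sin(4)) - (sin(1)) = -sin(1) + sin(4).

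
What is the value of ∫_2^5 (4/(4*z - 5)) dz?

An antiderivative is F(z) = log(4*z - 5).
Then F(5) - F(2) = (log(15)) - (log(3)) = log(5).

log(5)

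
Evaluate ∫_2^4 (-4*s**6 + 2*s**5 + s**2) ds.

-166456/21

By the power rule, an antiderivative is F(s) = -4*s**7/7 + s**6/3 + s**3/3.
Then F(4) - F(2) = (-167488/21) - (-344/7) = -166456/21.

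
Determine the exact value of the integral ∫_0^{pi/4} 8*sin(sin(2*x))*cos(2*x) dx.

4 - 4*cos(1)

Let u = sin(2*x), so du = 2*cos(2*x) dx. When x = 0, u = 0; when x = pi/4, u = 1.
The integral becomes 4·∫ sin(u) du from 0 to 1, with antiderivative -4*cos(u).
Back in x: F(x) = -4*cos(sin(2*x)).
Then F(pi/4) - F(0) = (-4*cos(1)) - (-4) = 4 - 4*cos(1).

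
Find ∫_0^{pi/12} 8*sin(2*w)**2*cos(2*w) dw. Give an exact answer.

1/6

Let u = sin(2*w), so du = 2*cos(2*w) dw. When w = 0, u = 0; when w = pi/12, u = 1/2.
The integral becomes 4·∫ u**2 du from 0 to 1/2, with antiderivative 4*u**3/3.
Back in w: F(w) = 4*sin(2*w)**3/3.
Then F(pi/12) - F(0) = (1/6) - (0) = 1/6.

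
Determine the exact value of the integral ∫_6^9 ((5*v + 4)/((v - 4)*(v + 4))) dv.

Factor the denominator: v**2 - 16 = (v + 4)(v - 4).
Partial fractions: (5*v + 4)/((v - 4)*(v + 4)) = 2/(v + 4) + 3/(v - 4).
An antiderivative is F(v) = 3*log(v - 4) + 2*log(v + 4).
Then F(9) - F(6) = (3*log(5) + 2*log(13)) - (2*log(5) + 5*log(2)) = -5*log(2) + log(5) + 2*log(13).

-5*log(2) + log(5) + 2*log(13)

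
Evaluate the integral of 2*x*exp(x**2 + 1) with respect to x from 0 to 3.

Let u = x**2 + 1, so du = 2*x dx. When x = 0, u = 1; when x = 3, u = 10.
The integral becomes ∫ exp(u) du from 1 to 10, with antiderivative exp(u).
Back in x: F(x) = exp(x**2 + 1).
Then F(3) - F(0) = (exp(10)) - (exp(1)) = -exp(1) + exp(10).

-exp(1) + exp(10)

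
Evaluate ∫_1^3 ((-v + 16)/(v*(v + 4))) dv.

Factor the denominator: v**2 + 4*v = (v + 4)v.
Partial fractions: (-v + 16)/(v*(v + 4)) = -5/(v + 4) + 4/v.
An antiderivative is F(v) = 4*log(v) - 5*log(v + 4).
Then F(3) - F(1) = (-5*log(7) + 4*log(3)) - (-5*log(5)) = -5*log(7) + 4*log(3) + 5*log(5).

-5*log(7) + 4*log(3) + 5*log(5)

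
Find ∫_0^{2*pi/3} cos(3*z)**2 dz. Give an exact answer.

Use the identity cos^2(3*z) = (1 + cos(6*z))/2.
An antiderivative is F(z) = z/2 + sin(6*z)/12.
Then F(2*pi/3) - F(0) = (pi/3) - (0) = pi/3.

pi/3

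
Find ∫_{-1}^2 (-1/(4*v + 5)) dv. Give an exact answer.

-log(13)/4

An antiderivative is F(v) = -log(4*v + 5)/4.
Then F(2) - F(-1) = (-log(13)/4) - (0) = -log(13)/4.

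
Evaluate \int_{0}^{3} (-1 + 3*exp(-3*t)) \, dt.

-2 - exp(-9)

An antiderivative is F(t) = -t - exp(-3*t).
Then F(3) - F(0) = (-3 - exp(-9)) - (-1) = -2 - exp(-9).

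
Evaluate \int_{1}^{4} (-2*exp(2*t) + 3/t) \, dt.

An antiderivative is F(t) = -exp(2*t) + 3*log(t).
Then F(4) - F(1) = (-exp(8) + log(64)) - (-exp(2)) = -exp(8) + log(64) + exp(2).

-exp(8) + log(64) + exp(2)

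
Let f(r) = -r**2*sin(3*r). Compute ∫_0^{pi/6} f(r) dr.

2/27 - pi/27

Integrate by parts twice (u = r^2, dv = -sin(3*r) dr).
An antiderivative is F(r) = r**2*cos(3*r)/3 - 2*r*sin(3*r)/9 - 2*cos(3*r)/27.
Then F(pi/6) - F(0) = (-pi/27) - (-2/27) = 2/27 - pi/27.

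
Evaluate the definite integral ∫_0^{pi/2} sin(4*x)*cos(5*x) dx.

-4/9

Use the identity sin(4*x)cos(5*x) = [sin(9*x) + sin(-x)]/2.
An antiderivative is F(x) = cos(x)/2 - cos(9*x)/18.
Then F(pi/2) - F(0) = (0) - (4/9) = -4/9.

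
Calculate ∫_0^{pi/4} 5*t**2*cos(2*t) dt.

Integrate by parts twice (u = t^2, dv = 5*cos(2*t) dt).
An antiderivative is F(t) = 5*t**2*sin(2*t)/2 + 5*t*cos(2*t)/2 - 5*sin(2*t)/4.
Then F(pi/4) - F(0) = (-5/4 + 5*pi**2/32) - (0) = -5/4 + 5*pi**2/32.

-5/4 + 5*pi**2/32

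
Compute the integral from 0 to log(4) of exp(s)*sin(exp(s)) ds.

cos(1) - cos(4)

Let u = exp(s), so du = exp(s) ds. When s = 0, u = 1; when s = log(4), u = 4.
The integral becomes ∫ sin(u) du from 1 to 4, with antiderivative -cos(u).
Back in s: F(s) = -cos(exp(s)).
Then F(log(4)) - F(0) = (-cos(4)) - (-cos(1)) = cos(1) - cos(4).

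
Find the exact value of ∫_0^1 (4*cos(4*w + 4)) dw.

-sin(4) + sin(8)

Let u = 4*w + 4, so du = 4 dw. When w = 0, u = 4; when w = 1, u = 8.
The integral becomes ∫ cos(u) du from 4 to 8, with antiderivative sin(u).
Back in w: F(w) = sin(4*w + 4).
Then F(1) - F(0) = (sin(8)) - (sin(4)) = -sin(4) + sin(8).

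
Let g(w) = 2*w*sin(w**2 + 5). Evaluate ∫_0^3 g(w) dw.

-cos(14) + cos(5)

Let u = w**2 + 5, so du = 2*w dw. When w = 0, u = 5; when w = 3, u = 14.
The integral becomes ∫ sin(u) du from 5 to 14, with antiderivative -cos(u).
Back in w: F(w) = -cos(w**2 + 5).
Then F(3) - F(0) = (-cos(14)) - (-cos(5)) = -cos(14) + cos(5).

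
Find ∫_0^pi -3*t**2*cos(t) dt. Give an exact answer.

6*pi

Integrate by parts twice (u = t^2, dv = -3*cos(t) dt).
An antiderivative is F(t) = -3*t**2*sin(t) - 6*t*cos(t) + 6*sin(t).
Then F(pi) - F(0) = (6*pi) - (0) = 6*pi.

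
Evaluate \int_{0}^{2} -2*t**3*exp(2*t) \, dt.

Integrate by parts 3 times (u = t^3, dv = -2*exp(2*t) dt).
An antiderivative is F(t) = (-4*t**3 + 6*t**2 - 6*t + 3)*exp(2*t)/4.
Then F(2) - F(0) = (-17*exp(4)/4) - (3/4) = -17*exp(4)/4 - 3/4.

-17*exp(4)/4 - 3/4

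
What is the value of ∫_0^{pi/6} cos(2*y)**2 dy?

sqrt(3)/16 + pi/12

Use the identity cos^2(2*y) = (1 + cos(4*y))/2.
An antiderivative is F(y) = y/2 + sin(4*y)/8.
Then F(pi/6) - F(0) = (sqrt(3)/16 + pi/12) - (0) = sqrt(3)/16 + pi/12.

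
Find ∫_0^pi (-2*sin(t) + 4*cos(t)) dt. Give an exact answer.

An antiderivative is F(t) = 4*sin(t) + 2*cos(t).
Then F(pi) - F(0) = (-2) - (2) = -4.

-4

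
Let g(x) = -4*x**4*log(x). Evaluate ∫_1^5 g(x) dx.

Integrate by parts once (u = ln x, dv = -4*x**4 dx).
An antiderivative is F(x) = -4*x**5*(5*log(x) - 1)/25.
Then F(5) - F(1) = (500 - 2500*log(5)) - (4/25) = 12496/25 - 2500*log(5).

12496/25 - 2500*log(5)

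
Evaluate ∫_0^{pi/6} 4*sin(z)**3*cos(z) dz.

1/16

Let u = sin(z), so du = cos(z) dz. When z = 0, u = 0; when z = pi/6, u = 1/2.
The integral becomes 4·∫ u**3 du from 0 to 1/2, with antiderivative u**4.
Back in z: F(z) = sin(z)**4.
Then F(pi/6) - F(0) = (1/16) - (0) = 1/16.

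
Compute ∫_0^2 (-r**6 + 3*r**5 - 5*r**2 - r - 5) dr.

-244/21

By the power rule, an antiderivative is F(r) = -r**7/7 + r**6/2 - 5*r**3/3 - r**2/2 - 5*r.
Then F(2) - F(0) = (-244/21) - (0) = -244/21.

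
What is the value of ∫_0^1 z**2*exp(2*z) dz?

-1/4 + exp(2)/4

Integrate by parts twice (u = z^2, dv = exp(2*z) dz).
An antiderivative is F(z) = (2*z**2 - 2*z + 1)*exp(2*z)/4.
Then F(1) - F(0) = (exp(2)/4) - (1/4) = -1/4 + exp(2)/4.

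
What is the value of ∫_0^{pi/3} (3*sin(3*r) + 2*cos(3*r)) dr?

2

An antiderivative is F(r) = 2*sin(3*r)/3 - cos(3*r).
Then F(pi/3) - F(0) = (1) - (-1) = 2.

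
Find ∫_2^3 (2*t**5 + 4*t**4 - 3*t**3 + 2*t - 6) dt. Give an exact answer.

20443/60

By the power rule, an antiderivative is F(t) = t**6/3 + 4*t**5/5 - 3*t**4/4 + t**2 - 6*t.
Then F(3) - F(2) = (7353/20) - (404/15) = 20443/60.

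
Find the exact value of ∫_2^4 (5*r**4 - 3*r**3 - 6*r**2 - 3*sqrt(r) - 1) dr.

4*sqrt(2) + 682

By the power rule, an antiderivative is F(r) = r**5 - 3*r**4/4 - 2*r**(3/2) - 2*r**3 - r.
Then F(4) - F(2) = (684) - (2 - 4*sqrt(2)) = 4*sqrt(2) + 682.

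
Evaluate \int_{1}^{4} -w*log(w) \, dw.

15/4 - 16*log(2)

Integrate by parts once (u = ln w, dv = -w dw).
An antiderivative is F(w) = -w**2*(2*log(w) - 1)/4.
Then F(4) - F(1) = (4 - 16*log(2)) - (1/4) = 15/4 - 16*log(2).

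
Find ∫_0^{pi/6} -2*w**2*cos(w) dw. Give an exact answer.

Integrate by parts twice (u = w^2, dv = -2*cos(w) dw).
An antiderivative is F(w) = -2*w**2*sin(w) - 4*w*cos(w) + 4*sin(w).
Then F(pi/6) - F(0) = (-sqrt(3)*pi/3 - pi**2/36 + 2) - (0) = -sqrt(3)*pi/3 - pi**2/36 + 2.

-sqrt(3)*pi/3 - pi**2/36 + 2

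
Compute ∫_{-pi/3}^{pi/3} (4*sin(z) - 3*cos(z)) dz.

-3*sqrt(3)

An antiderivative is F(z) = -3*sin(z) - 4*cos(z).
Then F(pi/3) - F(-pi/3) = (-3*sqrt(3)/2 - 2) - (-2 + 3*sqrt(3)/2) = -3*sqrt(3).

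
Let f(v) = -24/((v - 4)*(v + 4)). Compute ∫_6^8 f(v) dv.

-3*log(5) + 3*log(3)

Factor the denominator: v**2 - 16 = (v + 4)(v - 4).
Partial fractions: -24/((v - 4)*(v + 4)) = 3/(v + 4) - 3/(v - 4).
An antiderivative is F(v) = -3*log(v - 4) + 3*log(v + 4).
Then F(8) - F(6) = (log(27)) - (3*log(5)) = -3*log(5) + 3*log(3).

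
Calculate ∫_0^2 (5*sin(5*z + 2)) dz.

-cos(12) + cos(2)

Let u = 5*z + 2, so du = 5 dz. When z = 0, u = 2; when z = 2, u = 12.
The integral becomes ∫ sin(u) du from 2 to 12, with antiderivative -cos(u).
Back in z: F(z) = -cos(5*z + 2).
Then F(2) - F(0) = (-cos(12)) - (-cos(2)) = -cos(12) + cos(2).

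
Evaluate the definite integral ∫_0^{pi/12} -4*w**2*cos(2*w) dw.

-sqrt(3)*pi/12 - pi**2/144 + 1/2

Integrate by parts twice (u = w^2, dv = -4*cos(2*w) dw).
An antiderivative is F(w) = -2*w**2*sin(2*w) - 2*w*cos(2*w) + sin(2*w).
Then F(pi/12) - F(0) = (-sqrt(3)*pi/12 - pi**2/144 + 1/2) - (0) = -sqrt(3)*pi/12 - pi**2/144 + 1/2.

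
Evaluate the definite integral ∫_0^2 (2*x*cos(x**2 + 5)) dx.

sin(9) - sin(5)

Let u = x**2 + 5, so du = 2*x dx. When x = 0, u = 5; when x = 2, u = 9.
The integral becomes ∫ cos(u) du from 5 to 9, with antiderivative sin(u).
Back in x: F(x) = sin(x**2 + 5).
Then F(2) - F(0) = (sin(9)) - (sin(5)) = sin(9) - sin(5).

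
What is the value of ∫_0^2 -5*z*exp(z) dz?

-5*exp(2) - 5

Integrate by parts once (u = z, dv = -5*exp(z) dz).
An antiderivative is F(z) = (-5*z + 5)*exp(z).
Then F(2) - F(0) = (-5*exp(2)) - (5) = -5*exp(2) - 5.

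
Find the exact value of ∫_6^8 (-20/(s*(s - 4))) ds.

-5*log(3) + 5*log(2)

Factor the denominator: s**2 - 4*s = s(s - 4).
Partial fractions: -20/(s*(s - 4)) = 5/s - 5/(s - 4).
An antiderivative is F(s) = 5*log(s) - 5*log(s - 4).
Then F(8) - F(6) = (log(32)) - (5*log(3)) = -5*log(3) + 5*log(2).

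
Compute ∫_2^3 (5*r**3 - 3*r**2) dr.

249/4

By the power rule, an antiderivative is F(r) = 5*r**4/4 - r**3.
Then F(3) - F(2) = (297/4) - (12) = 249/4.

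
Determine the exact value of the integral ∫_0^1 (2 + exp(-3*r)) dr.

An antiderivative is F(r) = 2*r - exp(-3*r)/3.
Then F(1) - F(0) = (2 - exp(-3)/3) - (-1/3) = 7/3 - exp(-3)/3.

7/3 - exp(-3)/3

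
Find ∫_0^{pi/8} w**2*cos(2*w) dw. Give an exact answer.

sqrt(2)*(-32 + pi**2 + 8*pi)/256

Integrate by parts twice (u = w^2, dv = cos(2*w) dw).
An antiderivative is F(w) = w**2*sin(2*w)/2 + w*cos(2*w)/2 - sin(2*w)/4.
Then F(pi/8) - F(0) = (sqrt(2)*(-32 + pi**2 + 8*pi)/256) - (0) = sqrt(2)*(-32 + pi**2 + 8*pi)/256.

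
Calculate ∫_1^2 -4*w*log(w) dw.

3 - 8*log(2)

Integrate by parts once (u = ln w, dv = -4*w dw).
An antiderivative is F(w) = -w**2*(2*log(w) - 1).
Then F(2) - F(1) = (4 - 8*log(2)) - (1) = 3 - 8*log(2).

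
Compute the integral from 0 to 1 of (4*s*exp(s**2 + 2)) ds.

Let u = s**2 + 2, so du = 2*s ds. When s = 0, u = 2; when s = 1, u = 3.
The integral becomes 2·∫ exp(u) du from 2 to 3, with antiderivative 2*exp(u).
Back in s: F(s) = 2*exp(s**2 + 2).
Then F(1) - F(0) = (2*exp(3)) - (2*exp(2)) = -2*(1 - exp(1))*exp(2).

-2*(1 - exp(1))*exp(2)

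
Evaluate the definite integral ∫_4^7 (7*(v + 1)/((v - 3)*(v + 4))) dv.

Factor the denominator: v**2 + v - 12 = (v + 4)(v - 3).
Partial fractions: 7*(v + 1)/((v - 3)*(v + 4)) = 3/(v + 4) + 4/(v - 3).
An antiderivative is F(v) = 4*log(v - 3) + 3*log(v + 4).
Then F(7) - F(4) = (8*log(2) + 3*log(11)) - (9*log(2)) = -log(2) + 3*log(11).

-log(2) + 3*log(11)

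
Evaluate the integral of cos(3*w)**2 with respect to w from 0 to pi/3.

pi/6

Use the identity cos^2(3*w) = (1 + cos(6*w))/2.
An antiderivative is F(w) = w/2 + sin(6*w)/12.
Then F(pi/3) - F(0) = (pi/6) - (0) = pi/6.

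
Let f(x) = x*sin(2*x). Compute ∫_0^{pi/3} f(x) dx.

Integrate by parts once (u = x, dv = sin(2*x) dx).
An antiderivative is F(x) = -x*cos(2*x)/2 + sin(2*x)/4.
Then F(pi/3) - F(0) = (sqrt(3)/8 + pi/12) - (0) = sqrt(3)/8 + pi/12.

sqrt(3)/8 + pi/12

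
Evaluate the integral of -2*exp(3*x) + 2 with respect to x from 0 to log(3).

-52/3 + log(9)

An antiderivative is F(x) = -2*exp(3*x)/3 + 2*x.
Then F(log(3)) - F(0) = (-18 + 2*log(3)) - (-2/3) = -52/3 + log(9).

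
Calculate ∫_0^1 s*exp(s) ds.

1

Integrate by parts once (u = s, dv = exp(s) ds).
An antiderivative is F(s) = (s - 1)*exp(s).
Then F(1) - F(0) = (0) - (-1) = 1.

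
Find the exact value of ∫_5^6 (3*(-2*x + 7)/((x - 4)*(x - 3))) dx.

-log(27)

Factor the denominator: x**2 - 7*x + 12 = (x - 3)(x - 4).
Partial fractions: 3*(-2*x + 7)/((x - 4)*(x - 3)) = -3/(x - 3) - 3/(x - 4).
An antiderivative is F(x) = -3*log(x - 4) - 3*log(x - 3).
Then F(6) - F(5) = (-3*log(3) - 3*log(2)) - (-log(8)) = -log(27).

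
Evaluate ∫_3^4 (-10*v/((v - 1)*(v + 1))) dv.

-5*log(5) - 5*log(3) + 15*log(2)

Factor the denominator: v**2 - 1 = (v + 1)(v - 1).
Partial fractions: -10*v/((v - 1)*(v + 1)) = -5/(v + 1) - 5/(v - 1).
An antiderivative is F(v) = -5*log(v - 1) - 5*log(v + 1).
Then F(4) - F(3) = (-5*log(5) - 5*log(3)) - (-15*log(2)) = -5*log(5) - 5*log(3) + 15*log(2).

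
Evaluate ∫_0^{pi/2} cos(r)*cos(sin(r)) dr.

sin(1)

Let u = sin(r), so du = cos(r) dr. When r = 0, u = 0; when r = pi/2, u = 1.
The integral becomes ∫ cos(u) du from 0 to 1, with antiderivative sin(u).
Back in r: F(r) = sin(sin(r)).
Then F(pi/2) - F(0) = (sin(1)) - (0) = sin(1).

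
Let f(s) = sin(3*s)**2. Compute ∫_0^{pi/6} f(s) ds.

pi/12

Use the identity sin^2(3*s) = (1 - cos(6*s))/2.
An antiderivative is F(s) = s/2 - sin(6*s)/12.
Then F(pi/6) - F(0) = (pi/12) - (0) = pi/12.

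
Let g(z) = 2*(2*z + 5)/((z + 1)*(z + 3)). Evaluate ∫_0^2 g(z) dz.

Factor the denominator: z**2 + 4*z + 3 = (z + 3)(z + 1).
Partial fractions: 2*(2*z + 5)/((z + 1)*(z + 3)) = 1/(z + 3) + 3/(z + 1).
An antiderivative is F(z) = 3*log(z + 1) + log(z + 3).
Then F(2) - F(0) = (log(5) + 3*log(3)) - (log(3)) = log(45).

log(45)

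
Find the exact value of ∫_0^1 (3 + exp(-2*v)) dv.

7/2 - exp(-2)/2

An antiderivative is F(v) = 3*v - exp(-2*v)/2.
Then F(1) - F(0) = (3 - exp(-2)/2) - (-1/2) = 7/2 - exp(-2)/2.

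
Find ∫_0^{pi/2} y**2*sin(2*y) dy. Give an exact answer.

-1/2 + pi**2/8

Integrate by parts twice (u = y^2, dv = sin(2*y) dy).
An antiderivative is F(y) = -y**2*cos(2*y)/2 + y*sin(2*y)/2 + cos(2*y)/4.
Then F(pi/2) - F(0) = (-1/4 + pi**2/8) - (1/4) = -1/2 + pi**2/8.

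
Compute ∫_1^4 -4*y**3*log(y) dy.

Integrate by parts once (u = ln y, dv = -4*y**3 dy).
An antiderivative is F(y) = -y**4*(4*log(y) - 1)/4.
Then F(4) - F(1) = (64 - 512*log(2)) - (1/4) = 255/4 - 512*log(2).

255/4 - 512*log(2)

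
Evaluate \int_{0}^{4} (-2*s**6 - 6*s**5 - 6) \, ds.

-61608/7

By the power rule, an antiderivative is F(s) = -2*s**7/7 - s**6 - 6*s.
Then F(4) - F(0) = (-61608/7) - (0) = -61608/7.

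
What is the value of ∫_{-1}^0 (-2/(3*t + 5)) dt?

-2*log(5)/3 + 2*log(2)/3

An antiderivative is F(t) = -2*log(3*t + 5)/3.
Then F(0) - F(-1) = (-2*log(5)/3) - (-2*log(2)/3) = -2*log(5)/3 + 2*log(2)/3.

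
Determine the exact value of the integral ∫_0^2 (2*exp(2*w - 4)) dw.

1 - exp(-4)

Let u = 2*w - 4, so du = 2 dw. When w = 0, u = -4; when w = 2, u = 0.
The integral becomes ∫ exp(u) du from -4 to 0, with antiderivative exp(u).
Back in w: F(w) = exp(2*w - 4).
Then F(2) - F(0) = (1) - (exp(-4)) = 1 - exp(-4).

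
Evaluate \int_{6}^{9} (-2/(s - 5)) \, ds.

An antiderivative is F(s) = -2*log(s - 5).
Then F(9) - F(6) = (-log(16)) - (0) = -log(16).

-log(16)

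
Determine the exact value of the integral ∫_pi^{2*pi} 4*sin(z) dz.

An antiderivative is F(z) = -4*cos(z).
Then F(2*pi) - F(pi) = (-4) - (4) = -8.

-8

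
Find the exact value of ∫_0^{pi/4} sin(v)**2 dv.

-1/4 + pi/8

Use the identity sin^2(v) = (1 - cos(2*v))/2.
An antiderivative is F(v) = v/2 - sin(2*v)/4.
Then F(pi/4) - F(0) = (-1/4 + pi/8) - (0) = -1/4 + pi/8.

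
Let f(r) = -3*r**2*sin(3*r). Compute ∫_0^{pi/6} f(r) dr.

2/9 - pi/9

Integrate by parts twice (u = r^2, dv = -3*sin(3*r) dr).
An antiderivative is F(r) = r**2*cos(3*r) - 2*r*sin(3*r)/3 - 2*cos(3*r)/9.
Then F(pi/6) - F(0) = (-pi/9) - (-2/9) = 2/9 - pi/9.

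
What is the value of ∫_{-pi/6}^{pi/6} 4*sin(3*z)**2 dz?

2*pi/3

Use the identity sin^2(3*z) = (1 - cos(6*z))/2.
An antiderivative is F(z) = 2*z - sin(6*z)/3.
Then F(pi/6) - F(-pi/6) = (pi/3) - (-pi/3) = 2*pi/3.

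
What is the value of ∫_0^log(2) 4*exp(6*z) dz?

42

Let u = exp(z), so du = exp(z) dz. When z = 0, u = 1; when z = log(2), u = 2.
The integral becomes 4·∫ u**5 du from 1 to 2, with antiderivative 2*u**6/3.
Back in z: F(z) = 2*exp(6*z)/3.
Then F(log(2)) - F(0) = (128/3) - (2/3) = 42.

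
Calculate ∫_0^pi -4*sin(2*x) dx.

An antiderivative is F(x) = 2*cos(2*x).
Then F(pi) - F(0) = (2) - (2) = 0.

0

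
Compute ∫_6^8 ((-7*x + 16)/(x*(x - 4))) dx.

-11*log(2) + 4*log(3)

Factor the denominator: x**2 - 4*x = x(x - 4).
Partial fractions: (-7*x + 16)/(x*(x - 4)) = -4/x - 3/(x - 4).
An antiderivative is F(x) = -4*log(x) - 3*log(x - 4).
Then F(8) - F(6) = (-18*log(2)) - (-7*log(2) - 4*log(3)) = -11*log(2) + 4*log(3).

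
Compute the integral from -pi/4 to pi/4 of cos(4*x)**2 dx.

Use the identity cos^2(4*x) = (1 + cos(8*x))/2.
An antiderivative is F(x) = x/2 + sin(8*x)/16.
Then F(pi/4) - F(-pi/4) = (pi/8) - (-pi/8) = pi/4.

pi/4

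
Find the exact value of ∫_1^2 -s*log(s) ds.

3/4 - log(4)

Integrate by parts once (u = ln s, dv = -s ds).
An antiderivative is F(s) = -s**2*(2*log(s) - 1)/4.
Then F(2) - F(1) = (1 - log(4)) - (1/4) = 3/4 - log(4).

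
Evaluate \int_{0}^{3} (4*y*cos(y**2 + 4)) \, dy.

Let u = y**2 + 4, so du = 2*y dy. When y = 0, u = 4; when y = 3, u = 13.
The integral becomes 2·∫ cos(u) du from 4 to 13, with antiderivative 2*sin(u).
Back in y: F(y) = 2*sin(y**2 + 4).
Then F(3) - F(0) = (2*sin(13)) - (2*sin(4)) = 2*sin(13) - 2*sin(4).

2*sin(13) - 2*sin(4)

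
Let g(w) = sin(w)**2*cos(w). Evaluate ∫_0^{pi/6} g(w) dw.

Let u = sin(w), so du = cos(w) dw. When w = 0, u = 0; when w = pi/6, u = 1/2.
The integral becomes ∫ u**2 du from 0 to 1/2, with antiderivative u**3/3.
Back in w: F(w) = sin(w)**3/3.
Then F(pi/6) - F(0) = (1/24) - (0) = 1/24.

1/24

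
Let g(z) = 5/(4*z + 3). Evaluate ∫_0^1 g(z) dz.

-5*log(3)/4 + 5*log(7)/4

An antiderivative is F(z) = 5*log(4*z + 3)/4.
Then F(1) - F(0) = (5*log(7)/4) - (5*log(3)/4) = -5*log(3)/4 + 5*log(7)/4.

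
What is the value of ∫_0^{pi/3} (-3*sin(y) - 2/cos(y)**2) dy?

An antiderivative is F(y) = 3*cos(y) - 2*tan(y).
Then F(pi/3) - F(0) = (3/2 - 2*sqrt(3)) - (3) = -2*sqrt(3) - 3/2.

-2*sqrt(3) - 3/2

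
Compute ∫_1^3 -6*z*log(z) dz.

12 - 27*log(3)

Integrate by parts once (u = ln z, dv = -6*z dz).
An antiderivative is F(z) = -3*z**2*(2*log(z) - 1)/2.
Then F(3) - F(1) = (27/2 - 27*log(3)) - (3/2) = 12 - 27*log(3).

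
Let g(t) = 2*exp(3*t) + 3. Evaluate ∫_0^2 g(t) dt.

16/3 + 2*exp(6)/3

An antiderivative is F(t) = 2*exp(3*t)/3 + 3*t.
Then F(2) - F(0) = (6 + 2*exp(6)/3) - (2/3) = 16/3 + 2*exp(6)/3.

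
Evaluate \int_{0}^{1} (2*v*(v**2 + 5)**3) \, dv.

671/4

Let u = v**2 + 5, so du = 2*v dv. When v = 0, u = 5; when v = 1, u = 6.
The integral becomes ∫ u**3 du from 5 to 6, with antiderivative u**4/4.
Back in v: F(v) = (v**2 + 5)**4/4.
Then F(1) - F(0) = (324) - (625/4) = 671/4.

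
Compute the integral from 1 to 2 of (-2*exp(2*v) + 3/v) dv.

-exp(4) + log(8) + exp(2)

An antiderivative is F(v) = -exp(2*v) + 3*log(v).
Then F(2) - F(1) = (-exp(4) + log(8)) - (-exp(2)) = -exp(4) + log(8) + exp(2).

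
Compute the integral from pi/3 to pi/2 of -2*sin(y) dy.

An antiderivative is F(y) = 2*cos(y).
Then F(pi/2) - F(pi/3) = (0) - (1) = -1.

-1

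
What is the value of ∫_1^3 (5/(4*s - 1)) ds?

-5*log(3)/4 + 5*log(11)/4

An antiderivative is F(s) = 5*log(4*s - 1)/4.
Then F(3) - F(1) = (5*log(11)/4) - (5*log(3)/4) = -5*log(3)/4 + 5*log(11)/4.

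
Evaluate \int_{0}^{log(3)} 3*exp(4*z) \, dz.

60

Let u = exp(z), so du = exp(z) dz. When z = 0, u = 1; when z = log(3), u = 3.
The integral becomes 3·∫ u**3 du from 1 to 3, with antiderivative 3*u**4/4.
Back in z: F(z) = 3*exp(4*z)/4.
Then F(log(3)) - F(0) = (243/4) - (3/4) = 60.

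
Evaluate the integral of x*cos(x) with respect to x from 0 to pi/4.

-1 + sqrt(2)*pi/8 + sqrt(2)/2

Integrate by parts once (u = x, dv = cos(x) dx).
An antiderivative is F(x) = x*sin(x) + cos(x).
Then F(pi/4) - F(0) = (sqrt(2)*(pi + 4)/8) - (1) = -1 + sqrt(2)*pi/8 + sqrt(2)/2.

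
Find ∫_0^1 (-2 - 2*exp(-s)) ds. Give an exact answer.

-4 + 2*exp(-1)

An antiderivative is F(s) = -2*s + 2*exp(-s).
Then F(1) - F(0) = (-2 + 2*exp(-1)) - (2) = -4 + 2*exp(-1).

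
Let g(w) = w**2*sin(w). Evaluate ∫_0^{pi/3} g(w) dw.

Integrate by parts twice (u = w^2, dv = sin(w) dw).
An antiderivative is F(w) = -w**2*cos(w) + 2*w*sin(w) + 2*cos(w).
Then F(pi/3) - F(0) = (-pi**2/18 + 1 + sqrt(3)*pi/3) - (2) = -1 - pi**2/18 + sqrt(3)*pi/3.

-1 - pi**2/18 + sqrt(3)*pi/3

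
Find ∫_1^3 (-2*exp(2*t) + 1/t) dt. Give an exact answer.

An antiderivative is F(t) = -exp(2*t) + log(t).
Then F(3) - F(1) = (-exp(6) + log(3)) - (-exp(2)) = -exp(6) + log(3) + exp(2).

-exp(6) + log(3) + exp(2)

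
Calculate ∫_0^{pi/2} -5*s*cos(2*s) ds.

Integrate by parts once (u = s, dv = -5*cos(2*s) ds).
An antiderivative is F(s) = -5*s*sin(2*s)/2 - 5*cos(2*s)/4.
Then F(pi/2) - F(0) = (5/4) - (-5/4) = 5/2.

5/2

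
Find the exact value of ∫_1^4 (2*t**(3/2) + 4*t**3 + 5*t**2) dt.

By the power rule, an antiderivative is F(t) = 4*t**(5/2)/5 + t**4 + 5*t**3/3.
Then F(4) - F(1) = (5824/15) - (52/15) = 1924/5.

1924/5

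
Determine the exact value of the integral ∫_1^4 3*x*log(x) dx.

Integrate by parts once (u = ln x, dv = 3*x dx).
An antiderivative is F(x) = 3*x**2*(2*log(x) - 1)/4.
Then F(4) - F(1) = (-12 + 48*log(2)) - (-3/4) = -45/4 + 48*log(2).

-45/4 + 48*log(2)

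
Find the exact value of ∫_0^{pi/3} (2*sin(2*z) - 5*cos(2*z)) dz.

An antiderivative is F(z) = -5*sin(2*z)/2 - cos(2*z).
Then F(pi/3) - F(0) = (1/2 - 5*sqrt(3)/4) - (-1) = 3/2 - 5*sqrt(3)/4.

3/2 - 5*sqrt(3)/4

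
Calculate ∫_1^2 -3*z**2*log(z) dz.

7/3 - 8*log(2)

Integrate by parts once (u = ln z, dv = -3*z**2 dz).
An antiderivative is F(z) = -z**3*(3*log(z) - 1)/3.
Then F(2) - F(1) = (8/3 - 8*log(2)) - (1/3) = 7/3 - 8*log(2).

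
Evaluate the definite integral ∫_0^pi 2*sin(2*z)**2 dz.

Use the identity sin^2(2*z) = (1 - cos(4*z))/2.
An antiderivative is F(z) = z - sin(4*z)/4.
Then F(pi) - F(0) = (pi) - (0) = pi.

pi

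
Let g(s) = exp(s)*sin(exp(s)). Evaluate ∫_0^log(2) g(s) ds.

-cos(2) + cos(1)

Let u = exp(s), so du = exp(s) ds. When s = 0, u = 1; when s = log(2), u = 2.
The integral becomes ∫ sin(u) du from 1 to 2, with antiderivative -cos(u).
Back in s: F(s) = -cos(exp(s)).
Then F(log(2)) - F(0) = (-cos(2)) - (-cos(1)) = -cos(2) + cos(1).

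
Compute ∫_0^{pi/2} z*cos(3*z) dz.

Integrate by parts once (u = z, dv = cos(3*z) dz).
An antiderivative is F(z) = z*sin(3*z)/3 + cos(3*z)/9.
Then F(pi/2) - F(0) = (-pi/6) - (1/9) = -pi/6 - 1/9.

-pi/6 - 1/9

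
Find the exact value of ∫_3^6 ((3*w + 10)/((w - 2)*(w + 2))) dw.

log(5) + 5*log(2)

Factor the denominator: w**2 - 4 = (w + 2)(w - 2).
Partial fractions: (3*w + 10)/((w - 2)*(w + 2)) = -1/(w + 2) + 4/(w - 2).
An antiderivative is F(w) = 4*log(w - 2) - log(w + 2).
Then F(6) - F(3) = (log(32)) - (-log(5)) = log(5) + 5*log(2).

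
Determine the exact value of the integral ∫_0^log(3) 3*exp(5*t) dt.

Let u = exp(t), so du = exp(t) dt. When t = 0, u = 1; when t = log(3), u = 3.
The integral becomes 3·∫ u**4 du from 1 to 3, with antiderivative 3*u**5/5.
Back in t: F(t) = 3*exp(5*t)/5.
Then F(log(3)) - F(0) = (729/5) - (3/5) = 726/5.

726/5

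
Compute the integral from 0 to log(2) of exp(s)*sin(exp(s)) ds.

-cos(2) + cos(1)

Let u = exp(s), so du = exp(s) ds. When s = 0, u = 1; when s = log(2), u = 2.
The integral becomes ∫ sin(u) du from 1 to 2, with antiderivative -cos(u).
Back in s: F(s) = -cos(exp(s)).
Then F(log(2)) - F(0) = (-cos(2)) - (-cos(1)) = -cos(2) + cos(1).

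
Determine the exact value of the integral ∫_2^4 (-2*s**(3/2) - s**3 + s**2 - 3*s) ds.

-1274/15 + 16*sqrt(2)/5

By the power rule, an antiderivative is F(s) = -4*s**(5/2)/5 - s**4/4 + s**3/3 - 3*s**2/2.
Then F(4) - F(2) = (-1384/15) - (-22/3 - 16*sqrt(2)/5) = -1274/15 + 16*sqrt(2)/5.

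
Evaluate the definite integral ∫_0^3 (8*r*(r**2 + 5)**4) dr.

2138796/5

Let u = r**2 + 5, so du = 2*r dr. When r = 0, u = 5; when r = 3, u = 14.
The integral becomes 4·∫ u**4 du from 5 to 14, with antiderivative 4*u**5/5.
Back in r: F(r) = 4*(r**2 + 5)**5/5.
Then F(3) - F(0) = (2151296/5) - (2500) = 2138796/5.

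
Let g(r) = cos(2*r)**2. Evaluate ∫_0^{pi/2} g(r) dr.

pi/4

Use the identity cos^2(2*r) = (1 + cos(4*r))/2.
An antiderivative is F(r) = r/2 + sin(4*r)/8.
Then F(pi/2) - F(0) = (pi/4) - (0) = pi/4.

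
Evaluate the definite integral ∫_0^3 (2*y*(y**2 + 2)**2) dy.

Let u = y**2 + 2, so du = 2*y dy. When y = 0, u = 2; when y = 3, u = 11.
The integral becomes ∫ u**2 du from 2 to 11, with antiderivative u**3/3.
Back in y: F(y) = (y**2 + 2)**3/3.
Then F(3) - F(0) = (1331/3) - (8/3) = 441.

441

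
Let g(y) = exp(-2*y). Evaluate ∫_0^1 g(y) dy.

-(1 - exp(2))*exp(-2)/2

An antiderivative is F(y) = -exp(-2*y)/2.
Then F(1) - F(0) = (-exp(-2)/2) - (-1/2) = -(1 - exp(2))*exp(-2)/2.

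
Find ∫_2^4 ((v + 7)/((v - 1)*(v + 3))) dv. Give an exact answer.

log(45/7)

Factor the denominator: v**2 + 2*v - 3 = (v + 3)(v - 1).
Partial fractions: (v + 7)/((v - 1)*(v + 3)) = -1/(v + 3) + 2/(v - 1).
An antiderivative is F(v) = 2*log(v - 1) - log(v + 3).
Then F(4) - F(2) = (log(9/7)) - (-log(5)) = log(45/7).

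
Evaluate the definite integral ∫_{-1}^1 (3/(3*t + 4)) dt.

log(7)

An antiderivative is F(t) = log(3*t + 4).
Then F(1) - F(-1) = (log(7)) - (0) = log(7).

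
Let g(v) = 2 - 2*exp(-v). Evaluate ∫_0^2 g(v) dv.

An antiderivative is F(v) = 2*v + 2*exp(-v).
Then F(2) - F(0) = (2*exp(-2) + 4) - (2) = 2*exp(-2) + 2.

2*exp(-2) + 2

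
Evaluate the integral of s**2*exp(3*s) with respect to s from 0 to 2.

Integrate by parts twice (u = s^2, dv = exp(3*s) ds).
An antiderivative is F(s) = (9*s**2 - 6*s + 2)*exp(3*s)/27.
Then F(2) - F(0) = (26*exp(6)/27) - (2/27) = -2/27 + 26*exp(6)/27.

-2/27 + 26*exp(6)/27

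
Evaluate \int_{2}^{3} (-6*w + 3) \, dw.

-12

By the power rule, an antiderivative is F(w) = -3*w**2 + 3*w.
Then F(3) - F(2) = (-18) - (-6) = -12.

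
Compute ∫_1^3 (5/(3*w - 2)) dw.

An antiderivative is F(w) = 5*log(3*w - 2)/3.
Then F(3) - F(1) = (5*log(7)/3) - (0) = 5*log(7)/3.

5*log(7)/3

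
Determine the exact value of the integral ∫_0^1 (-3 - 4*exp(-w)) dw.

-7 + 4*exp(-1)

An antiderivative is F(w) = -3*w + 4*exp(-w).
Then F(1) - F(0) = (-3 + 4*exp(-1)) - (4) = -7 + 4*exp(-1).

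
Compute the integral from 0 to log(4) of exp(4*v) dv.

255/4

Let u = exp(v), so du = exp(v) dv. When v = 0, u = 1; when v = log(4), u = 4.
The integral becomes ∫ u**3 du from 1 to 4, with antiderivative u**4/4.
Back in v: F(v) = exp(4*v)/4.
Then F(log(4)) - F(0) = (64) - (1/4) = 255/4.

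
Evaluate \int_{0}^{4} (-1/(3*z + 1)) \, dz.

An antiderivative is F(z) = -log(3*z + 1)/3.
Then F(4) - F(0) = (-log(13)/3) - (0) = -log(13)/3.

-log(13)/3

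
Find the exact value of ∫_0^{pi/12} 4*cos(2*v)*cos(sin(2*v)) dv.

2*sin(1/2)

Let u = sin(2*v), so du = 2*cos(2*v) dv. When v = 0, u = 0; when v = pi/12, u = 1/2.
The integral becomes 2·∫ cos(u) du from 0 to 1/2, with antiderivative 2*sin(u).
Back in v: F(v) = 2*sin(sin(2*v)).
Then F(pi/12) - F(0) = (2*sin(1/2)) - (0) = 2*sin(1/2).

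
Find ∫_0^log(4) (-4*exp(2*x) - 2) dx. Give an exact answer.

An antiderivative is F(x) = -2*exp(2*x) - 2*x.
Then F(log(4)) - F(0) = (-32 - 4*log(2)) - (-2) = -30 - log(16).

-30 - log(16)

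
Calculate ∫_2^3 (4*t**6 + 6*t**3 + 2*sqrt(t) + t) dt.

By the power rule, an antiderivative is F(t) = 4*t**7/7 + 3*t**4/2 + 4*t**(3/2)/3 + t**2/2.
Then F(3) - F(2) = (4*sqrt(3) + 9630/7) - (8*sqrt(2)/3 + 694/7) = -8*sqrt(2)/3 + 4*sqrt(3) + 8936/7.

-8*sqrt(2)/3 + 4*sqrt(3) + 8936/7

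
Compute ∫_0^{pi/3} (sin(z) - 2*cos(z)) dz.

An antiderivative is F(z) = -2*sin(z) - cos(z).
Then F(pi/3) - F(0) = (-sqrt(3) - 1/2) - (-1) = 1/2 - sqrt(3).

1/2 - sqrt(3)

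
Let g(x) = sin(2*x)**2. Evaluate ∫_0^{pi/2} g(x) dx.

Use the identity sin^2(2*x) = (1 - cos(4*x))/2.
An antiderivative is F(x) = x/2 - sin(4*x)/8.
Then F(pi/2) - F(0) = (pi/4) - (0) = pi/4.

pi/4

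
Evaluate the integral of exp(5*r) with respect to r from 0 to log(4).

1023/5

Let u = exp(r), so du = exp(r) dr. When r = 0, u = 1; when r = log(4), u = 4.
The integral becomes ∫ u**4 du from 1 to 4, with antiderivative u**5/5.
Back in r: F(r) = exp(5*r)/5.
Then F(log(4)) - F(0) = (1024/5) - (1/5) = 1023/5.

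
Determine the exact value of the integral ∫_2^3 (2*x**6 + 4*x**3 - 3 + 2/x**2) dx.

13663/21

By the power rule, an antiderivative is F(x) = 2*x**7/7 + x**4 - 3*x - 2/x.
Then F(3) - F(2) = (14620/21) - (319/7) = 13663/21.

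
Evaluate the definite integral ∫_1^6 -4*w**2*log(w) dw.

-288*log(3) - 288*log(2) + 860/9

Integrate by parts once (u = ln w, dv = -4*w**2 dw).
An antiderivative is F(w) = -4*w**3*(3*log(w) - 1)/9.
Then F(6) - F(1) = (-288*log(3) - 288*log(2) + 96) - (4/9) = -288*log(3) - 288*log(2) + 860/9.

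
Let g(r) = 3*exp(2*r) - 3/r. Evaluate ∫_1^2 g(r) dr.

-3*exp(2)/2 - log(8) + 3*exp(4)/2

An antiderivative is F(r) = 3*exp(2*r)/2 - 3*log(r).
Then F(2) - F(1) = (-log(8) + 3*exp(4)/2) - (3*exp(2)/2) = -3*exp(2)/2 - log(8) + 3*exp(4)/2.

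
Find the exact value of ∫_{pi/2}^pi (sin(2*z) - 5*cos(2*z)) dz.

An antiderivative is F(z) = -5*sin(2*z)/2 - cos(2*z)/2.
Then F(pi) - F(pi/2) = (-1/2) - (1/2) = -1.

-1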